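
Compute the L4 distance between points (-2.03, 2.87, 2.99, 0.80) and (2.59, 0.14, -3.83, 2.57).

(Σ|x_i - y_i|^4)^(1/4) = (|-2.03 - 2.59|^4 + |2.87 - 0.14|^4 + |2.99 - (-3.83)|^4 + |0.8 - 2.57|^4)^(1/4)
= (4.62^4 + 2.73^4 + 6.82^4 + 1.77^4)^(1/4) ≈ (455.5834 + 55.5457 + 2163.4034 + 9.8151)^(1/4) = (2684.3476)^(1/4) ≈ 7.198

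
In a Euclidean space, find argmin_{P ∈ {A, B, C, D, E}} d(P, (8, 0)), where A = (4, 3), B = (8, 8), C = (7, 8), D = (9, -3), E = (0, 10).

Distances: d(A) = 5, d(B) = 8, d(C) ≈ 8.0623, d(D) ≈ 3.1623, d(E) ≈ 12.8062. Nearest: D = (9, -3) with distance 3.1623.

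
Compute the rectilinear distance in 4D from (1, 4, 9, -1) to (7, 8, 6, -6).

Σ|x_i - y_i| = |1 - 7| + |4 - 8| + |9 - 6| + |-1 - (-6)| = 6 + 4 + 3 + 5 = 18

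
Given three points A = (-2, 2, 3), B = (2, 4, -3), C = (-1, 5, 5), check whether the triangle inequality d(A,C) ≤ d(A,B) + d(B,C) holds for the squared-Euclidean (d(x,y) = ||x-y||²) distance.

d(A,B) = 4² + 2² + 6² = 56, d(B,C) = 3² + 1² + 8² = 74, d(A,C) = 1² + 3² + 2² = 14.
d(A,C) = 14 ≤ 56 + 74 = 130. Triangle inequality is satisfied.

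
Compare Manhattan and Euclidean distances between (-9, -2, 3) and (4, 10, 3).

L1 = |-9 - 4| + |-2 - 10| + |3 - 3| = 13 + 12 + 0 = 25
L2 = √(13² + 12² + 0²) = √313 ≈ 17.6918
L1 ≥ L2 always (equality iff movement is along one axis); L1 > L2 here.
Ratio L1/L2 = 25/√313 ≈ 1.4131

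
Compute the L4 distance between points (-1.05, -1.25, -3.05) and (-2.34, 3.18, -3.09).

(Σ|x_i - y_i|^4)^(1/4) = (|-1.05 - (-2.34)|^4 + |-1.25 - 3.18|^4 + |-3.05 - (-3.09)|^4)^(1/4)
= (1.29^4 + 4.43^4 + 0.04^4)^(1/4) ≈ (2.7692 + 385.1367 + 0)^(1/4) = (387.9059)^(1/4) ≈ 4.4379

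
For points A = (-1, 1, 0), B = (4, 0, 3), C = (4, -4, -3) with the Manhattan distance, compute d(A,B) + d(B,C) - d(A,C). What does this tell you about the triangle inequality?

d(A,B) = 5 + 1 + 3 = 9, d(B,C) = 0 + 4 + 6 = 10, d(A,C) = 5 + 5 + 3 = 13.
d(A,B) + d(B,C) - d(A,C) = 9 + 10 - 13 = 19 - 13 = 6. This is ≥ 0, so the triangle inequality holds for these points.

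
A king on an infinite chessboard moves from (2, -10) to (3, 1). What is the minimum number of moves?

max(|x_i - y_i|) = max(|2 - 3|, |-10 - 1|) = max(1, 11) = 11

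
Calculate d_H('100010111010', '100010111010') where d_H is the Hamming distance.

Differing positions: none. Hamming distance = 0.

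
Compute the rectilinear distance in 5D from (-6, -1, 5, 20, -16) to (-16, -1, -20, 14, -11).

Σ|x_i - y_i| = |-6 - (-16)| + |-1 - (-1)| + |5 - (-20)| + |20 - 14| + |-16 - (-11)| = 10 + 0 + 25 + 6 + 5 = 46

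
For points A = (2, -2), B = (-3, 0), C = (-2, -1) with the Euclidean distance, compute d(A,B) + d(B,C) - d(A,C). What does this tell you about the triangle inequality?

d(A,B) = √(5² + 2²) = √29 ≈ 5.3852, d(B,C) = √(1² + 1²) = √2 ≈ 1.4142, d(A,C) = √(4² + 1²) = √17 ≈ 4.1231.
d(A,B) + d(B,C) - d(A,C) = 5.3852 + 1.4142 - 4.1231 = 6.7994 - 4.1231 = 2.6763 (to 4 decimal places). This is ≥ 0, so the triangle inequality holds for these points.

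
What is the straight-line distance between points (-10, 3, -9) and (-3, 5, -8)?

√(Σ(x_i - y_i)²) = √((-10 - (-3))² + (3 - 5)² + (-9 - (-8))²)
= √((-7)² + (-2)² + (-1)²) = √(49 + 4 + 1) = √54 ≈ 7.3485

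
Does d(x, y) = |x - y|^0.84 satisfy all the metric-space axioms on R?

Yes. With 0 < p = 0.84 ≤ 1, d(x,y) = |x-y|^0.84 is a metric on R. Non-negativity and symmetry are immediate; |x-y|^0.84 = 0 ⟺ |x-y| = 0 ⟺ x = y. For the triangle inequality, the function t ↦ t^0.84 is subadditive on [0,∞) when p ≤ 1, so |x-z|^0.84 ≤ (|x-y| + |y-z|)^0.84 ≤ |x-y|^0.84 + |y-z|^0.84.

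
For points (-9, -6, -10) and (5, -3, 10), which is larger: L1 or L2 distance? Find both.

L1 = |-9 - 5| + |-6 - (-3)| + |-10 - 10| = 14 + 3 + 20 = 37
L2 = √(14² + 3² + 20²) = √605 ≈ 24.5967
L1 ≥ L2 always (equality iff movement is along one axis); L1 > L2 here.
Ratio L1/L2 = 37/√605 ≈ 1.5043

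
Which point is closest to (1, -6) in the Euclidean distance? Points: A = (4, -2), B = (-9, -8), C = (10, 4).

Distances: d(A) = 5, d(B) ≈ 10.198, d(C) ≈ 13.4536. Nearest: A = (4, -2) with distance 5.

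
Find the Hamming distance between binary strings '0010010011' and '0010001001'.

Differing positions: 6, 7, 9. Hamming distance = 3.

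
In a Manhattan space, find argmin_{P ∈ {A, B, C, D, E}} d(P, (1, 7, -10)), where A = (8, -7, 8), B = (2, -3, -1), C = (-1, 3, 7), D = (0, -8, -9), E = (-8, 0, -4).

Distances: d(A) = 39, d(B) = 20, d(C) = 23, d(D) = 17, d(E) = 22. Nearest: D = (0, -8, -9) with distance 17.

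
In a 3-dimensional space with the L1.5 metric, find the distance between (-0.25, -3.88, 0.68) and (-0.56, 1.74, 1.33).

(Σ|x_i - y_i|^1.5)^(1/1.5) = (|-0.25 - (-0.56)|^1.5 + |-3.88 - 1.74|^1.5 + |0.68 - 1.33|^1.5)^(1/1.5)
= (0.31^1.5 + 5.62^1.5 + 0.65^1.5)^(1/1.5) ≈ (0.1726 + 13.3231 + 0.524)^(1/1.5) = (14.0197)^(1/1.5) ≈ 5.8142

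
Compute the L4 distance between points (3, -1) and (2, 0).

(Σ|x_i - y_i|^4)^(1/4) = (|3 - 2|^4 + |-1 - 0|^4)^(1/4)
= (1^4 + 1^4)^(1/4) = (1 + 1)^(1/4) = (2)^(1/4) ≈ 1.1892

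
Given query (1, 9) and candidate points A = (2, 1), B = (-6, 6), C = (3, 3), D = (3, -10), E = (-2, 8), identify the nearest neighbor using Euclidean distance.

Distances: d(A) ≈ 8.0623, d(B) ≈ 7.6158, d(C) ≈ 6.3246, d(D) ≈ 19.105, d(E) ≈ 3.1623. Nearest: E = (-2, 8) with distance 3.1623.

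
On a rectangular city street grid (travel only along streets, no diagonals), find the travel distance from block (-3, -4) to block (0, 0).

Σ|x_i - y_i| = |-3 - 0| + |-4 - 0| = 3 + 4 = 7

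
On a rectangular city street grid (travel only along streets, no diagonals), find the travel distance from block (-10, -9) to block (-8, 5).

Σ|x_i - y_i| = |-10 - (-8)| + |-9 - 5| = 2 + 14 = 16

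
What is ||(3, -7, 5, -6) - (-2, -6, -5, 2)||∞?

max(|x_i - y_i|) = max(|3 - (-2)|, |-7 - (-6)|, |5 - (-5)|, |-6 - 2|) = max(5, 1, 10, 8) = 10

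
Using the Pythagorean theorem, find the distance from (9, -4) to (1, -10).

√(Σ(x_i - y_i)²) = √((9 - 1)² + (-4 - (-10))²)
= √(8² + 6²) = √(64 + 36) = √100 = 10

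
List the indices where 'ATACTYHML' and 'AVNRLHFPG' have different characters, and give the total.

Differing positions: 2, 3, 4, 5, 6, 7, 8, 9. Hamming distance = 8.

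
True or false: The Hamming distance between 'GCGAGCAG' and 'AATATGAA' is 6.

Differing positions: 1, 2, 3, 5, 6, 8. Hamming distance = 6, so the claim is true.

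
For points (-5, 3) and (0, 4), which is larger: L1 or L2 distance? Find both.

L1 = |-5 - 0| + |3 - 4| = 5 + 1 = 6
L2 = √(5² + 1²) = √26 ≈ 5.099
L1 ≥ L2 always (equality iff movement is along one axis); L1 > L2 here.
Ratio L1/L2 = 6/√26 ≈ 1.1767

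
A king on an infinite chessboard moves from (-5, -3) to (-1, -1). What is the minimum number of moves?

max(|x_i - y_i|) = max(|-5 - (-1)|, |-3 - (-1)|) = max(4, 2) = 4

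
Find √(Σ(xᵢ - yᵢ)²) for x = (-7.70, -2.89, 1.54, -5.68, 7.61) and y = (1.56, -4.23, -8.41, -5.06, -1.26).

√(Σ(x_i - y_i)²) = √((-7.7 - 1.56)² + (-2.89 - (-4.23))² + (1.54 - (-8.41))² + (-5.68 - (-5.06))² + (7.61 - (-1.26))²)
= √((-9.26)² + 1.34² + 9.95² + (-0.62)² + 8.87²) = √(85.7476 + 1.7956 + 99.0025 + 0.3844 + 78.6769) = √265.607 ≈ 16.2975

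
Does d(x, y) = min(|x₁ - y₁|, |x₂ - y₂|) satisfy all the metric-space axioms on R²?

No. d fails identity of indiscernibles: take x = (1, 0) and y = (1, 5). Then d(x,y) = min(|1 - 1|, |0 - 5|) = min(0, 5) = 0, yet x ≠ y.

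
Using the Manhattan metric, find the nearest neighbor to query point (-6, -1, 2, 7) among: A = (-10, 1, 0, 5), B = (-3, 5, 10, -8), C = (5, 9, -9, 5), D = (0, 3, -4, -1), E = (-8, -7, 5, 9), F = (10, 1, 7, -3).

Distances: d(A) = 10, d(B) = 32, d(C) = 34, d(D) = 24, d(E) = 13, d(F) = 33. Nearest: A = (-10, 1, 0, 5) with distance 10.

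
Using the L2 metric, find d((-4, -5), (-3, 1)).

√(Σ(x_i - y_i)²) = √((-4 - (-3))² + (-5 - 1)²)
= √((-1)² + (-6)²) = √(1 + 36) = √37 ≈ 6.0828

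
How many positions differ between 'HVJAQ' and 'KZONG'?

Differing positions: 1, 2, 3, 4, 5. Hamming distance = 5.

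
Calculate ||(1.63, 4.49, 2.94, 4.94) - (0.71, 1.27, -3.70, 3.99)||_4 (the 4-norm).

(Σ|x_i - y_i|^4)^(1/4) = (|1.63 - 0.71|^4 + |4.49 - 1.27|^4 + |2.94 - (-3.7)|^4 + |4.94 - 3.99|^4)^(1/4)
= (0.92^4 + 3.22^4 + 6.64^4 + 0.95^4)^(1/4) ≈ (0.7164 + 107.5037 + 1943.8928 + 0.8145)^(1/4) = (2052.9274)^(1/4) ≈ 6.7312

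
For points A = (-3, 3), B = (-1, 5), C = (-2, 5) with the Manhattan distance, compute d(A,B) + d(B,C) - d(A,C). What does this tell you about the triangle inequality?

d(A,B) = 2 + 2 = 4, d(B,C) = 1 + 0 = 1, d(A,C) = 1 + 2 = 3.
d(A,B) + d(B,C) - d(A,C) = 4 + 1 - 3 = 5 - 3 = 2. This is ≥ 0, so the triangle inequality holds for these points.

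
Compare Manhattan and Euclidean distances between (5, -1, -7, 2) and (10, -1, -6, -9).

L1 = |5 - 10| + |-1 - (-1)| + |-7 - (-6)| + |2 - (-9)| = 5 + 0 + 1 + 11 = 17
L2 = √(5² + 0² + 1² + 11²) = √147 ≈ 12.1244
L1 ≥ L2 always (equality iff movement is along one axis); L1 > L2 here.
Ratio L1/L2 = 17/√147 ≈ 1.4021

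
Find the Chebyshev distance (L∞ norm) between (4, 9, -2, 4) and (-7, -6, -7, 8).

max(|x_i - y_i|) = max(|4 - (-7)|, |9 - (-6)|, |-2 - (-7)|, |4 - 8|) = max(11, 15, 5, 4) = 15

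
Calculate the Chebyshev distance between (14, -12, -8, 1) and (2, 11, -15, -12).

max(|x_i - y_i|) = max(|14 - 2|, |-12 - 11|, |-8 - (-15)|, |1 - (-12)|) = max(12, 23, 7, 13) = 23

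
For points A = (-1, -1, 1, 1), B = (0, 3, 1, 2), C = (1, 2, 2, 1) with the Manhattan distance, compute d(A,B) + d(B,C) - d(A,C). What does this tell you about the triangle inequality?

d(A,B) = 1 + 4 + 0 + 1 = 6, d(B,C) = 1 + 1 + 1 + 1 = 4, d(A,C) = 2 + 3 + 1 + 0 = 6.
d(A,B) + d(B,C) - d(A,C) = 6 + 4 - 6 = 10 - 6 = 4. This is ≥ 0, so the triangle inequality holds for these points.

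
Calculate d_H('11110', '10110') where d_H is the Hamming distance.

Differing positions: 2. Hamming distance = 1.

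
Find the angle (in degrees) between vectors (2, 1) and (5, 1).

With u = (2, 1), v = (5, 1):
u·v = 2·5 + 1·1 = 10 + 1 = 11.
|u| = √(2² + 1²) = √5, |v| = √(5² + 1²) = √26, so |u||v| = √(5·26) = √130.
cos θ = (u·v)/(|u||v|) = 11/√130 ≈ 0.964764
θ = arccos(0.964764) ≈ 15.26°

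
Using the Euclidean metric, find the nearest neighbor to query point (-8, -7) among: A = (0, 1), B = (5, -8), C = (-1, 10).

Distances: d(A) ≈ 11.3137, d(B) ≈ 13.0384, d(C) ≈ 18.3848. Nearest: A = (0, 1) with distance 11.3137.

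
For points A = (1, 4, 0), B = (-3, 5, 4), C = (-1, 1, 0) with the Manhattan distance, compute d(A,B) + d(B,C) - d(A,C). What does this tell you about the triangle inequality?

d(A,B) = 4 + 1 + 4 = 9, d(B,C) = 2 + 4 + 4 = 10, d(A,C) = 2 + 3 + 0 = 5.
d(A,B) + d(B,C) - d(A,C) = 9 + 10 - 5 = 19 - 5 = 14. This is ≥ 0, so the triangle inequality holds for these points.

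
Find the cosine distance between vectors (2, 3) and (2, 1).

With u = (2, 3), v = (2, 1):
u·v = 2·2 + 3·1 = 4 + 3 = 7.
|u| = √(2² + 3²) = √13, |v| = √(2² + 1²) = √5, so |u||v| = √(13·5) = √65.
cos θ = (u·v)/(|u||v|) = 7/√65 ≈ 0.8682
Cosine distance = 1 - cos θ ≈ 1 - 0.8682 = 0.1318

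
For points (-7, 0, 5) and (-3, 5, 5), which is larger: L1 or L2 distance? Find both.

L1 = |-7 - (-3)| + |0 - 5| + |5 - 5| = 4 + 5 + 0 = 9
L2 = √(4² + 5² + 0²) = √41 ≈ 6.4031
L1 ≥ L2 always (equality iff movement is along one axis); L1 > L2 here.
Ratio L1/L2 = 9/√41 ≈ 1.4056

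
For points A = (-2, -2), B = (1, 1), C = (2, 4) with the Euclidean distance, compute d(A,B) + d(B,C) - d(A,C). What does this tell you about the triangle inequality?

d(A,B) = √(3² + 3²) = √18 ≈ 4.2426, d(B,C) = √(1² + 3²) = √10 ≈ 3.1623, d(A,C) = √(4² + 6²) = √52 ≈ 7.2111.
d(A,B) + d(B,C) - d(A,C) = 4.2426 + 3.1623 - 7.2111 = 7.4049 - 7.2111 = 0.1938 (to 4 decimal places). This is ≥ 0, so the triangle inequality holds for these points.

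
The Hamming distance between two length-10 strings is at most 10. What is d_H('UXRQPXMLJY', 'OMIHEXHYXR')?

Differing positions: 1, 2, 3, 4, 5, 7, 8, 9, 10. Hamming distance = 9. The maximum possible Hamming distance for length-10 strings is 10, so d_H/10 = 9/10 = 0.9.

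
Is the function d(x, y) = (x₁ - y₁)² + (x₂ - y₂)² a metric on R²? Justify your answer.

No. The squared Euclidean distance fails the triangle inequality. Counterexample: x = (0, 0), y = (3, 3), z = (6, 6). d(x,z) = 6² + 6² = 72, but d(x,y) + d(y,z) = (3² + 3²) + (3² + 3²) = 18 + 18 = 36. Since 72 > 36, the triangle inequality is violated. (Note: √d, the ordinary Euclidean distance, IS a metric.)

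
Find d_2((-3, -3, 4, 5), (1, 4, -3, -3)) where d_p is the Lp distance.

(Σ|x_i - y_i|^2)^(1/2) = (|-3 - 1|^2 + |-3 - 4|^2 + |4 - (-3)|^2 + |5 - (-3)|^2)^(1/2)
= (4^2 + 7^2 + 7^2 + 8^2)^(1/2) = (16 + 49 + 49 + 64)^(1/2) = (178)^(1/2) ≈ 13.3417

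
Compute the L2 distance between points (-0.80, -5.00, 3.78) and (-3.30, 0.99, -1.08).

(Σ|x_i - y_i|^2)^(1/2) = (|-0.8 - (-3.3)|^2 + |-5 - 0.99|^2 + |3.78 - (-1.08)|^2)^(1/2)
= (2.5^2 + 5.99^2 + 4.86^2)^(1/2) = (6.25 + 35.8801 + 23.6196)^(1/2) = (65.7497)^(1/2) ≈ 8.1086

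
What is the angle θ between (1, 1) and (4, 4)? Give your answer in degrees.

With u = (1, 1), v = (4, 4):
u·v = 1·4 + 1·4 = 4 + 4 = 8.
|u| = √(1² + 1²) = √2, |v| = √(4² + 4²) = √32, so |u||v| = √(2·32) = √64 = 8.
cos θ = (u·v)/(|u||v|) = 8/8 = 1 (the vectors are parallel, pointing the same way)
θ = arccos(1) = 0°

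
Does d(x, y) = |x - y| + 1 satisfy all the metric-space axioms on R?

No. d fails identity of indiscernibles (specifically d(x,x) = 0): d(5, 5) = |5 - 5| + 1 = 0 + 1 = 1 ≠ 0.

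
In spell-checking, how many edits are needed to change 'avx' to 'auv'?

Let D[i][j] be the edit distance between the first i characters of 'avx' and the first j characters of 'auv', with D[i][0] = i, D[0][j] = j, and D[i][j] = D[i-1][j-1] if the characters match, else 1 + min(D[i-1][j], D[i][j-1], D[i-1][j-1]). Filling the table (rows: prefixes of 'avx', columns: prefixes of 'auv'):
     ε  a  u  v
  ε  0  1  2  3
  a  1  0  1  2
  v  2  1  1  1
  x  3  2  2  2
The bottom-right entry gives D[3][3] = 2, so no sequence of fewer than 2 edits works. Backtracking through the table gives one optimal edit sequence (2 edits):
  avx → aux (sub v→u @2)
  aux → auv (sub x→v @3)
Edit distance = 2.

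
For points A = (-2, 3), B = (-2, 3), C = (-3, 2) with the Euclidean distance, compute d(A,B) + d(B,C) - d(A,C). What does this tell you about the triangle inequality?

d(A,B) = √(0² + 0²) = √0 = 0, d(B,C) = √(1² + 1²) = √2 ≈ 1.4142, d(A,C) = √(1² + 1²) = √2 ≈ 1.4142.
d(A,B) + d(B,C) - d(A,C) = 0 + 1.4142 - 1.4142 = 1.4142 - 1.4142 = 0. This is ≥ 0, so the triangle inequality holds for these points.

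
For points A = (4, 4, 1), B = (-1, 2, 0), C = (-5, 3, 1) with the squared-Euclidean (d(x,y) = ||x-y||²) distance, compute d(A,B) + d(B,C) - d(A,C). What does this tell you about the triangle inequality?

d(A,B) = 5² + 2² + 1² = 30, d(B,C) = 4² + 1² + 1² = 18, d(A,C) = 9² + 1² + 0² = 82.
d(A,B) + d(B,C) - d(A,C) = 30 + 18 - 82 = 48 - 82 = -34. This is < 0, so the triangle inequality FAILS for these points (squared-Euclidean is not a metric).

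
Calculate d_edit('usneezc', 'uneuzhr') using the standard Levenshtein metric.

Let D[i][j] be the edit distance between the first i characters of 'usneezc' and the first j characters of 'uneuzhr', with D[i][0] = i, D[0][j] = j, and D[i][j] = D[i-1][j-1] if the characters match, else 1 + min(D[i-1][j], D[i][j-1], D[i-1][j-1]). Filling the table (rows: prefixes of 'usneezc', columns: prefixes of 'uneuzhr'):
     ε  u  n  e  u  z  h  r
  ε  0  1  2  3  4  5  6  7
  u  1  0  1  2  3  4  5  6
  s  2  1  1  2  3  4  5  6
  n  3  2  1  2  3  4  5  6
  e  4  3  2  1  2  3  4  5
  e  5  4  3  2  2  3  4  5
  z  6  5  4  3  3  2  3  4
  c  7  6  5  4  4  3  3  4
The bottom-right entry gives D[7][7] = 4, so no sequence of fewer than 4 edits works. Backtracking through the table gives one optimal edit sequence (4 edits):
  usneezc → uneezc (del s @2)
  uneezc → uneuzc (sub e→u @4)
  uneuzc → uneuzhc (ins h @6)
  uneuzhc → uneuzhr (sub c→r @7)
Edit distance = 4.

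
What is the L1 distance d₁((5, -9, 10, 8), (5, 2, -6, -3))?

Σ|x_i - y_i| = |5 - 5| + |-9 - 2| + |10 - (-6)| + |8 - (-3)| = 0 + 11 + 16 + 11 = 38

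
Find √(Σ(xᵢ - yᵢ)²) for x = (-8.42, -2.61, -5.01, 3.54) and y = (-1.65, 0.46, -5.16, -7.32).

√(Σ(x_i - y_i)²) = √((-8.42 - (-1.65))² + (-2.61 - 0.46)² + (-5.01 - (-5.16))² + (3.54 - (-7.32))²)
= √((-6.77)² + (-3.07)² + 0.15² + 10.86²) = √(45.8329 + 9.4249 + 0.0225 + 117.9396) = √173.2199 ≈ 13.1613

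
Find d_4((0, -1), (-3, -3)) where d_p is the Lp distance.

(Σ|x_i - y_i|^4)^(1/4) = (|0 - (-3)|^4 + |-1 - (-3)|^4)^(1/4)
= (3^4 + 2^4)^(1/4) = (81 + 16)^(1/4) = (97)^(1/4) ≈ 3.1383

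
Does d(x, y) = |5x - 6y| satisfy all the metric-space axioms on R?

No. d fails symmetry: d(7, 6) = |5·7 - 6·6| = |-1| = 1, but d(6, 7) = |5·6 - 6·7| = |-12| = 12. Since 1 ≠ 12, d(x,y) ≠ d(y,x) in general.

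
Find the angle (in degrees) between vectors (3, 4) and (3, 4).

With u = (3, 4), v = (3, 4):
u·v = 3·3 + 4·4 = 9 + 16 = 25.
|u| = √(3² + 4²) = √25, |v| = √(3² + 4²) = √25, so |u||v| = √(25·25) = √625 = 25.
cos θ = (u·v)/(|u||v|) = 25/25 = 1 (the vectors are parallel, pointing the same way)
θ = arccos(1) = 0°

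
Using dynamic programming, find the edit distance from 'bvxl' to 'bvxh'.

Let D[i][j] be the edit distance between the first i characters of 'bvxl' and the first j characters of 'bvxh', with D[i][0] = i, D[0][j] = j, and D[i][j] = D[i-1][j-1] if the characters match, else 1 + min(D[i-1][j], D[i][j-1], D[i-1][j-1]). Filling the table (rows: prefixes of 'bvxl', columns: prefixes of 'bvxh'):
     ε  b  v  x  h
  ε  0  1  2  3  4
  b  1  0  1  2  3
  v  2  1  0  1  2
  x  3  2  1  0  1
  l  4  3  2  1  1
The bottom-right entry gives D[4][4] = 1, so no sequence of fewer than 1 edit works. Backtracking through the table gives one optimal edit sequence (1 edit):
  bvxl → bvxh (sub l→h @4)
Edit distance = 1.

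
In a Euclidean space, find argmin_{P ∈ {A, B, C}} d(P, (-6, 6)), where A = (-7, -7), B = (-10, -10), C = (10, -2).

Distances: d(A) ≈ 13.0384, d(B) ≈ 16.4924, d(C) ≈ 17.8885. Nearest: A = (-7, -7) with distance 13.0384.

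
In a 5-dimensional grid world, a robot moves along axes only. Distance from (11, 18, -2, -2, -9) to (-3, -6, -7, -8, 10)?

Σ|x_i - y_i| = |11 - (-3)| + |18 - (-6)| + |-2 - (-7)| + |-2 - (-8)| + |-9 - 10| = 14 + 24 + 5 + 6 + 19 = 68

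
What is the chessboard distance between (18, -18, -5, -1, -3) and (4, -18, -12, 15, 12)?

max(|x_i - y_i|) = max(|18 - 4|, |-18 - (-18)|, |-5 - (-12)|, |-1 - 15|, |-3 - 12|) = max(14, 0, 7, 16, 15) = 16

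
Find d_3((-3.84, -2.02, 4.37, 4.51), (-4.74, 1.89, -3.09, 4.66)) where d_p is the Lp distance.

(Σ|x_i - y_i|^3)^(1/3) = (|-3.84 - (-4.74)|^3 + |-2.02 - 1.89|^3 + |4.37 - (-3.09)|^3 + |4.51 - 4.66|^3)^(1/3)
= (0.9^3 + 3.91^3 + 7.46^3 + 0.15^3)^(1/3) ≈ (0.729 + 59.7765 + 415.1609 + 0.0034)^(1/3) = (475.6698)^(1/3) ≈ 7.8061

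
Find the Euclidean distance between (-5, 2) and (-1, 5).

√(Σ(x_i - y_i)²) = √((-5 - (-1))² + (2 - 5)²)
= √((-4)² + (-3)²) = √(16 + 9) = √25 = 5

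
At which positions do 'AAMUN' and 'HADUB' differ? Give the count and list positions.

Differing positions: 1, 3, 5. Hamming distance = 3.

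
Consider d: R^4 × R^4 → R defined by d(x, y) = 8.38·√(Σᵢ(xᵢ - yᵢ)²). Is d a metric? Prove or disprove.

Yes. The L2 (Euclidean) norm induces a metric on R^4, and multiplying a metric by a positive constant 8.38 > 0 preserves all four axioms: non-negativity (8.38·||x-y|| ≥ 0), identity (8.38·||x-y|| = 0 ⟺ ||x-y|| = 0 ⟺ x = y), symmetry (||x-y|| = ||y-x||), and the triangle inequality (8.38·||x-z|| ≤ 8.38·||x-y|| + 8.38·||y-z||). So d is a metric.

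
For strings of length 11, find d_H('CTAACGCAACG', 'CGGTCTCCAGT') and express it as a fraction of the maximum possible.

Differing positions: 2, 3, 4, 6, 8, 10, 11. Hamming distance = 7. The maximum possible Hamming distance for length-11 strings is 11, so d_H/11 = 7/11 ≈ 0.6364.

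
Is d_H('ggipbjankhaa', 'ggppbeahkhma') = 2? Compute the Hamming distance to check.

Differing positions: 3, 6, 8, 11. Hamming distance = 4, so the claim that d_H = 2 is false.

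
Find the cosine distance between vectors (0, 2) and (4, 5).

With u = (0, 2), v = (4, 5):
u·v = 0·4 + 2·5 = 0 + 10 = 10.
|u| = √(0² + 2²) = √4, |v| = √(4² + 5²) = √41, so |u||v| = √(4·41) = √164.
cos θ = (u·v)/(|u||v|) = 10/√164 ≈ 0.7809
Cosine distance = 1 - cos θ ≈ 1 - 0.7809 = 0.2191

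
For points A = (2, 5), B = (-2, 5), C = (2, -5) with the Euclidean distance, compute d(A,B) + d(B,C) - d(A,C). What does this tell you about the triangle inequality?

d(A,B) = √(4² + 0²) = √16 = 4, d(B,C) = √(4² + 10²) = √116 ≈ 10.7703, d(A,C) = √(0² + 10²) = √100 = 10.
d(A,B) + d(B,C) - d(A,C) = 4 + 10.7703 - 10 = 14.7703 - 10 = 4.7703 (to 4 decimal places). This is ≥ 0, so the triangle inequality holds for these points.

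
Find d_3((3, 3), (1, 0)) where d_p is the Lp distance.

(Σ|x_i - y_i|^3)^(1/3) = (|3 - 1|^3 + |3 - 0|^3)^(1/3)
= (2^3 + 3^3)^(1/3) = (8 + 27)^(1/3) = (35)^(1/3) ≈ 3.2711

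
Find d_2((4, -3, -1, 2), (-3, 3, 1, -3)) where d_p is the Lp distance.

(Σ|x_i - y_i|^2)^(1/2) = (|4 - (-3)|^2 + |-3 - 3|^2 + |-1 - 1|^2 + |2 - (-3)|^2)^(1/2)
= (7^2 + 6^2 + 2^2 + 5^2)^(1/2) = (49 + 36 + 4 + 25)^(1/2) = (114)^(1/2) ≈ 10.6771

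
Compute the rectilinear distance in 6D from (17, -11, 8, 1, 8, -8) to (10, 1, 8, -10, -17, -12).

Σ|x_i - y_i| = |17 - 10| + |-11 - 1| + |8 - 8| + |1 - (-10)| + |8 - (-17)| + |-8 - (-12)| = 7 + 12 + 0 + 11 + 25 + 4 = 59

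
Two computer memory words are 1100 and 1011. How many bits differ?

Differing positions: 2, 3, 4. Hamming distance = 3.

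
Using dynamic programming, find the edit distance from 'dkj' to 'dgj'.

Let D[i][j] be the edit distance between the first i characters of 'dkj' and the first j characters of 'dgj', with D[i][0] = i, D[0][j] = j, and D[i][j] = D[i-1][j-1] if the characters match, else 1 + min(D[i-1][j], D[i][j-1], D[i-1][j-1]). Filling the table (rows: prefixes of 'dkj', columns: prefixes of 'dgj'):
     ε  d  g  j
  ε  0  1  2  3
  d  1  0  1  2
  k  2  1  1  2
  j  3  2  2  1
The bottom-right entry gives D[3][3] = 1, so no sequence of fewer than 1 edit works. Backtracking through the table gives one optimal edit sequence (1 edit):
  dkj → dgj (sub k→g @2)
Edit distance = 1.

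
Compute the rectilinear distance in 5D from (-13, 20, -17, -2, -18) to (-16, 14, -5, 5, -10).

Σ|x_i - y_i| = |-13 - (-16)| + |20 - 14| + |-17 - (-5)| + |-2 - 5| + |-18 - (-10)| = 3 + 6 + 12 + 7 + 8 = 36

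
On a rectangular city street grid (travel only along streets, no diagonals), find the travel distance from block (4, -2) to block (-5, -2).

Σ|x_i - y_i| = |4 - (-5)| + |-2 - (-2)| = 9 + 0 = 9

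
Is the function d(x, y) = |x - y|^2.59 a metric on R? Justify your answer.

No. d(x,y) = |x-y|^2.59 fails the triangle inequality since p = 2.59 > 1. Counterexample: x = 4, y = 9, z = 21. d(x,z) = |4 - 21|^2.59 = 17^2.59 ≈ 1537.6685, but d(x,y) + d(y,z) = 5^2.59 + 12^2.59 ≈ 64.6148 + 623.8489 = 688.4637. Since 1537.6685 > 688.4637, the triangle inequality is violated.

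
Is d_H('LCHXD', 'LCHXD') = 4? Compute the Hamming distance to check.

Differing positions: none. Hamming distance = 0, so the claim that d_H = 4 is false.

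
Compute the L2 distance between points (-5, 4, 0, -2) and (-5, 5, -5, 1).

(Σ|x_i - y_i|^2)^(1/2) = (|-5 - (-5)|^2 + |4 - 5|^2 + |0 - (-5)|^2 + |-2 - 1|^2)^(1/2)
= (0^2 + 1^2 + 5^2 + 3^2)^(1/2) = (0 + 1 + 25 + 9)^(1/2) = (35)^(1/2) ≈ 5.9161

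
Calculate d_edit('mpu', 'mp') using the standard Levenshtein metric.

Let D[i][j] be the edit distance between the first i characters of 'mpu' and the first j characters of 'mp', with D[i][0] = i, D[0][j] = j, and D[i][j] = D[i-1][j-1] if the characters match, else 1 + min(D[i-1][j], D[i][j-1], D[i-1][j-1]). Filling the table (rows: prefixes of 'mpu', columns: prefixes of 'mp'):
     ε  m  p
  ε  0  1  2
  m  1  0  1
  p  2  1  0
  u  3  2  1
The bottom-right entry gives D[3][2] = 1, so no sequence of fewer than 1 edit works. Backtracking through the table gives one optimal edit sequence (1 edit):
  mpu → mp (del u @3)
Edit distance = 1.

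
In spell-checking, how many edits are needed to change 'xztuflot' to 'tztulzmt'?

Let D[i][j] be the edit distance between the first i characters of 'xztuflot' and the first j characters of 'tztulzmt', with D[i][0] = i, D[0][j] = j, and D[i][j] = D[i-1][j-1] if the characters match, else 1 + min(D[i-1][j], D[i][j-1], D[i-1][j-1]). Filling the table (rows: prefixes of 'xztuflot', columns: prefixes of 'tztulzmt'):
     ε  t  z  t  u  l  z  m  t
  ε  0  1  2  3  4  5  6  7  8
  x  1  1  2  3  4  5  6  7  8
  z  2  2  1  2  3  4  5  6  7
  t  3  2  2  1  2  3  4  5  6
  u  4  3  3  2  1  2  3  4  5
  f  5  4  4  3  2  2  3  4  5
  l  6  5  5  4  3  2  3  4  5
  o  7  6  6  5  4  3  3  4  5
  t  8  7  7  6  5  4  4  4  4
The bottom-right entry gives D[8][8] = 4, so no sequence of fewer than 4 edits works. Backtracking through the table gives one optimal edit sequence (4 edits):
  xztuflot → tztuflot (sub x→t @1)
  tztuflot → tztullot (sub f→l @5)
  tztullot → tztulzot (sub l→z @6)
  tztulzot → tztulzmt (sub o→m @7)
Edit distance = 4.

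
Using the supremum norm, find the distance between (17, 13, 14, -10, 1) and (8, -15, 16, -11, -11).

max(|x_i - y_i|) = max(|17 - 8|, |13 - (-15)|, |14 - 16|, |-10 - (-11)|, |1 - (-11)|) = max(9, 28, 2, 1, 12) = 28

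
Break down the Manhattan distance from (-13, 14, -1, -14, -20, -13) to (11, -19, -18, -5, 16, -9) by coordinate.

Σ|x_i - y_i| = |-13 - 11| + |14 - (-19)| + |-1 - (-18)| + |-14 - (-5)| + |-20 - 16| + |-13 - (-9)| = 24 + 33 + 17 + 9 + 36 + 4 = 123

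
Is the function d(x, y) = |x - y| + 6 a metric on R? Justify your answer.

No. d fails identity of indiscernibles (specifically d(x,x) = 0): d(2, 2) = |2 - 2| + 6 = 0 + 6 = 6 ≠ 0.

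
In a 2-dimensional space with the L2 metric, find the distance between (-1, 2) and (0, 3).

(Σ|x_i - y_i|^2)^(1/2) = (|-1 - 0|^2 + |2 - 3|^2)^(1/2)
= (1^2 + 1^2)^(1/2) = (1 + 1)^(1/2) = (2)^(1/2) ≈ 1.4142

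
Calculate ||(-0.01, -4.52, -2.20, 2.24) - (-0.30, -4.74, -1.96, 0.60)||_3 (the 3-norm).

(Σ|x_i - y_i|^3)^(1/3) = (|-0.01 - (-0.3)|^3 + |-4.52 - (-4.74)|^3 + |-2.2 - (-1.96)|^3 + |2.24 - 0.6|^3)^(1/3)
= (0.29^3 + 0.22^3 + 0.24^3 + 1.64^3)^(1/3) ≈ (0.0244 + 0.0106 + 0.0138 + 4.4109)^(1/3) = (4.4597)^(1/3) ≈ 1.646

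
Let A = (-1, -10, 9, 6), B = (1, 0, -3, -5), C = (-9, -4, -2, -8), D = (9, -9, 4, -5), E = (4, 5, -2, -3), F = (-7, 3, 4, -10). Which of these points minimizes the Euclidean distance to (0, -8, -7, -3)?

Distances: d(A) ≈ 18.4932, d(B) ≈ 9.2195, d(C) ≈ 12.1244, d(D) ≈ 14.3875, d(E) ≈ 14.4914, d(F) ≈ 18.4391. Nearest: B = (1, 0, -3, -5) with distance 9.2195.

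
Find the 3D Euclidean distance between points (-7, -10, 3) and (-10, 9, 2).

√(Σ(x_i - y_i)²) = √((-7 - (-10))² + (-10 - 9)² + (3 - 2)²)
= √(3² + (-19)² + 1²) = √(9 + 361 + 1) = √371 ≈ 19.2614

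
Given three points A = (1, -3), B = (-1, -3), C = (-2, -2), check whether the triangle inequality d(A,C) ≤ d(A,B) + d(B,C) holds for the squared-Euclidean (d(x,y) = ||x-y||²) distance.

d(A,B) = 2² + 0² = 4, d(B,C) = 1² + 1² = 2, d(A,C) = 3² + 1² = 10.
d(A,C) = 10 > 4 + 2 = 6. Triangle inequality is VIOLATED. (Squared-Euclidean is not a metric — this is a counterexample.)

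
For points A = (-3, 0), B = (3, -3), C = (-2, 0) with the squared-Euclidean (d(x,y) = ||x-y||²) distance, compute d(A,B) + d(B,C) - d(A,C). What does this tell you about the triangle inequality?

d(A,B) = 6² + 3² = 45, d(B,C) = 5² + 3² = 34, d(A,C) = 1² + 0² = 1.
d(A,B) + d(B,C) - d(A,C) = 45 + 34 - 1 = 79 - 1 = 78. This is ≥ 0, so the triangle inequality holds for these points.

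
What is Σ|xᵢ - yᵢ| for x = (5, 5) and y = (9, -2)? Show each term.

Σ|x_i - y_i| = |5 - 9| + |5 - (-2)| = 4 + 7 = 11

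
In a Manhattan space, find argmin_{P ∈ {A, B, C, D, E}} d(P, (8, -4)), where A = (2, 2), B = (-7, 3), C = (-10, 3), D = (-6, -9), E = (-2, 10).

Distances: d(A) = 12, d(B) = 22, d(C) = 25, d(D) = 19, d(E) = 24. Nearest: A = (2, 2) with distance 12.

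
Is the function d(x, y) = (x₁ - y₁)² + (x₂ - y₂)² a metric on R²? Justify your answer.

No. The squared Euclidean distance fails the triangle inequality. Counterexample: x = (0, 0), y = (4, 3), z = (8, 6). d(x,z) = 8² + 6² = 100, but d(x,y) + d(y,z) = (4² + 3²) + (4² + 3²) = 25 + 25 = 50. Since 100 > 50, the triangle inequality is violated. (Note: √d, the ordinary Euclidean distance, IS a metric.)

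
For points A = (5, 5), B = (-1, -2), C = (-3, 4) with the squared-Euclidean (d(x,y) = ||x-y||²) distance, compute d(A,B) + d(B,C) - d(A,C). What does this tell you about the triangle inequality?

d(A,B) = 6² + 7² = 85, d(B,C) = 2² + 6² = 40, d(A,C) = 8² + 1² = 65.
d(A,B) + d(B,C) - d(A,C) = 85 + 40 - 65 = 125 - 65 = 60. This is ≥ 0, so the triangle inequality holds for these points.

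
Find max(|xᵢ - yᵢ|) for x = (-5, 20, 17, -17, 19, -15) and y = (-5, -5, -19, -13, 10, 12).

max(|x_i - y_i|) = max(|-5 - (-5)|, |20 - (-5)|, |17 - (-19)|, |-17 - (-13)|, |19 - 10|, |-15 - 12|) = max(0, 25, 36, 4, 9, 27) = 36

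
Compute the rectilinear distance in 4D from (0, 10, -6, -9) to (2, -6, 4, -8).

Σ|x_i - y_i| = |0 - 2| + |10 - (-6)| + |-6 - 4| + |-9 - (-8)| = 2 + 16 + 10 + 1 = 29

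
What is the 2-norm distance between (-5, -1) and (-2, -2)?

(Σ|x_i - y_i|^2)^(1/2) = (|-5 - (-2)|^2 + |-1 - (-2)|^2)^(1/2)
= (3^2 + 1^2)^(1/2) = (9 + 1)^(1/2) = (10)^(1/2) ≈ 3.1623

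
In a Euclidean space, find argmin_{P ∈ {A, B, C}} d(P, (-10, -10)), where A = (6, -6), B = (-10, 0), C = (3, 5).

Distances: d(A) ≈ 16.4924, d(B) = 10, d(C) ≈ 19.8494. Nearest: B = (-10, 0) with distance 10.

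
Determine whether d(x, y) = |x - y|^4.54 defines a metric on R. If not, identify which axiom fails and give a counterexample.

No. d(x,y) = |x-y|^4.54 fails the triangle inequality since p = 4.54 > 1. Counterexample: x = -2, y = 3, z = 14. d(x,z) = |-2 - 14|^4.54 = 16^4.54 ≈ 292890.1195, but d(x,y) + d(y,z) = 5^4.54 + 11^4.54 ≈ 1490.472 + 53446.9332 = 54937.4052. Since 292890.1195 > 54937.4052, the triangle inequality is violated.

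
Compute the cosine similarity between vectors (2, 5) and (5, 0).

With u = (2, 5), v = (5, 0):
u·v = 2·5 + 5·0 = 10 + 0 = 10.
|u| = √(2² + 5²) = √29, |v| = √(5² + 0²) = √25, so |u||v| = √(29·25) = √725.
cos θ = (u·v)/(|u||v|) = 10/√725 ≈ 0.3714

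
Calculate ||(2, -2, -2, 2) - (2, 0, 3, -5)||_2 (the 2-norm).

(Σ|x_i - y_i|^2)^(1/2) = (|2 - 2|^2 + |-2 - 0|^2 + |-2 - 3|^2 + |2 - (-5)|^2)^(1/2)
= (0^2 + 2^2 + 5^2 + 7^2)^(1/2) = (0 + 4 + 25 + 49)^(1/2) = (78)^(1/2) ≈ 8.8318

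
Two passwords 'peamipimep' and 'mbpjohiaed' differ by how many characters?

Differing positions: 1, 2, 3, 4, 5, 6, 8, 10. Hamming distance = 8.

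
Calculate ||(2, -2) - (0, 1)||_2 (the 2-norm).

(Σ|x_i - y_i|^2)^(1/2) = (|2 - 0|^2 + |-2 - 1|^2)^(1/2)
= (2^2 + 3^2)^(1/2) = (4 + 9)^(1/2) = (13)^(1/2) ≈ 3.6056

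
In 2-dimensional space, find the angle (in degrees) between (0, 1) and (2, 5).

With u = (0, 1), v = (2, 5):
u·v = 0·2 + 1·5 = 0 + 5 = 5.
|u| = √(0² + 1²) = √1, |v| = √(2² + 5²) = √29, so |u||v| = √(1·29) = √29.
cos θ = (u·v)/(|u||v|) = 5/√29 ≈ 0.928477
θ = arccos(0.928477) ≈ 21.8°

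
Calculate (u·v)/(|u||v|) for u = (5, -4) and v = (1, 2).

With u = (5, -4), v = (1, 2):
u·v = 5·1 + (-4)·2 = 5 + (-8) = -3.
|u| = √(5² + (-4)²) = √41, |v| = √(1² + 2²) = √5, so |u||v| = √(41·5) = √205.
cos θ = (u·v)/(|u||v|) = -3/√205 ≈ -0.2095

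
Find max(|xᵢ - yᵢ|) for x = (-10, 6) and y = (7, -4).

max(|x_i - y_i|) = max(|-10 - 7|, |6 - (-4)|) = max(17, 10) = 17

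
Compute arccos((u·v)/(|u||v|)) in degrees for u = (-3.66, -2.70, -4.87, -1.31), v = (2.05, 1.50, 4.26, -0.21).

With u = (-3.66, -2.70, -4.87, -1.31), v = (2.05, 1.50, 4.26, -0.21):
u·v = (-3.66)·2.05 + (-2.7)·1.5 + (-4.87)·4.26 + (-1.31)·(-0.21) = (-7.503) + (-4.05) + (-20.7462) + 0.2751 = -32.0241.
|u| = √((-3.66)² + (-2.7)² + (-4.87)² + (-1.31)²) = √(13.3956 + 7.29 + 23.7169 + 1.7161) = √46.1186, |v| = √(2.05² + 1.5² + 4.26² + (-0.21)²) = √(4.2025 + 2.25 + 18.1476 + 0.0441) = √24.6442.
cos θ = (u·v)/(|u||v|) = -32.0241/(√46.1186·√24.6442) ≈ -0.949908
θ = arccos(-0.949908) ≈ 161.79°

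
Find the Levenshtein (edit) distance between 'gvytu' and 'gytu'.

Let D[i][j] be the edit distance between the first i characters of 'gvytu' and the first j characters of 'gytu', with D[i][0] = i, D[0][j] = j, and D[i][j] = D[i-1][j-1] if the characters match, else 1 + min(D[i-1][j], D[i][j-1], D[i-1][j-1]). Filling the table (rows: prefixes of 'gvytu', columns: prefixes of 'gytu'):
     ε  g  y  t  u
  ε  0  1  2  3  4
  g  1  0  1  2  3
  v  2  1  1  2  3
  y  3  2  1  2  3
  t  4  3  2  1  2
  u  5  4  3  2  1
The bottom-right entry gives D[5][4] = 1, so no sequence of fewer than 1 edit works. Backtracking through the table gives one optimal edit sequence (1 edit):
  gvytu → gytu (del v @2)
Edit distance = 1.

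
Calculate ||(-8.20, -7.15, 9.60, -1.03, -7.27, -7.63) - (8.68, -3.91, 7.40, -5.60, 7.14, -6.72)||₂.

√(Σ(x_i - y_i)²) = √((-8.2 - 8.68)² + (-7.15 - (-3.91))² + (9.6 - 7.4)² + (-1.03 - (-5.6))² + (-7.27 - 7.14)² + (-7.63 - (-6.72))²)
= √((-16.88)² + (-3.24)² + 2.2² + 4.57² + (-14.41)² + (-0.91)²) = √(284.9344 + 10.4976 + 4.84 + 20.8849 + 207.6481 + 0.8281) = √529.6331 ≈ 23.0138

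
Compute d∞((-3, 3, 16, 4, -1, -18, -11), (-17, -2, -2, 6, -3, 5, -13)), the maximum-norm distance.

max(|x_i - y_i|) = max(|-3 - (-17)|, |3 - (-2)|, |16 - (-2)|, |4 - 6|, |-1 - (-3)|, |-18 - 5|, |-11 - (-13)|) = max(14, 5, 18, 2, 2, 23, 2) = 23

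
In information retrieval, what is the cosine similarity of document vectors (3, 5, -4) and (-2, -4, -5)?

With u = (3, 5, -4), v = (-2, -4, -5):
u·v = 3·(-2) + 5·(-4) + (-4)·(-5) = (-6) + (-20) + 20 = -6.
|u| = √(3² + 5² + (-4)²) = √50, |v| = √((-2)² + (-4)² + (-5)²) = √45, so |u||v| = √(50·45) = √2250.
cos θ = (u·v)/(|u||v|) = -6/√2250 ≈ -0.1265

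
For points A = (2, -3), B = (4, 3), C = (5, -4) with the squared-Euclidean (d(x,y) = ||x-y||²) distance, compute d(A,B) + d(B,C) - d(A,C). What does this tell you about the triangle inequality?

d(A,B) = 2² + 6² = 40, d(B,C) = 1² + 7² = 50, d(A,C) = 3² + 1² = 10.
d(A,B) + d(B,C) - d(A,C) = 40 + 50 - 10 = 90 - 10 = 80. This is ≥ 0, so the triangle inequality holds for these points.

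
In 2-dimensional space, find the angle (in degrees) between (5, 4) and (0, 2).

With u = (5, 4), v = (0, 2):
u·v = 5·0 + 4·2 = 0 + 8 = 8.
|u| = √(5² + 4²) = √41, |v| = √(0² + 2²) = √4, so |u||v| = √(41·4) = √164.
cos θ = (u·v)/(|u||v|) = 8/√164 ≈ 0.624695
θ = arccos(0.624695) ≈ 51.34°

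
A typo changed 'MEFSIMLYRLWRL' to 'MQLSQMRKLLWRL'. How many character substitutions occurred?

Differing positions: 2, 3, 5, 7, 8, 9. Hamming distance = 6.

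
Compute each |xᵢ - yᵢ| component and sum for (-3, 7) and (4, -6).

Σ|x_i - y_i| = |-3 - 4| + |7 - (-6)| = 7 + 13 = 20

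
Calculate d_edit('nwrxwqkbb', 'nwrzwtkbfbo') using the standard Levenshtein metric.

Let D[i][j] be the edit distance between the first i characters of 'nwrxwqkbb' and the first j characters of 'nwrzwtkbfbo', with D[i][0] = i, D[0][j] = j, and D[i][j] = D[i-1][j-1] if the characters match, else 1 + min(D[i-1][j], D[i][j-1], D[i-1][j-1]). Filling the table (rows: prefixes of 'nwrxwqkbb', columns: prefixes of 'nwrzwtkbfbo'):
     ε  n  w  r  z  w  t  k  b  f  b  o
  ε  0  1  2  3  4  5  6  7  8  9 10 11
  n  1  0  1  2  3  4  5  6  7  8  9 10
  w  2  1  0  1  2  3  4  5  6  7  8  9
  r  3  2  1  0  1  2  3  4  5  6  7  8
  x  4  3  2  1  1  2  3  4  5  6  7  8
  w  5  4  3  2  2  1  2  3  4  5  6  7
  q  6  5  4  3  3  2  2  3  4  5  6  7
  k  7  6  5  4  4  3  3  2  3  4  5  6
  b  8  7  6  5  5  4  4  3  2  3  4  5
  b  9  8  7  6  6  5  5  4  3  3  3  4
The bottom-right entry gives D[9][11] = 4, so no sequence of fewer than 4 edits works. Backtracking through the table gives one optimal edit sequence (4 edits):
  nwrxwqkbb → nwrzwqkbb (sub x→z @4)
  nwrzwqkbb → nwrzwtkbb (sub q→t @6)
  nwrzwtkbb → nwrzwtkbfb (ins f @9)
  nwrzwtkbfb → nwrzwtkbfbo (ins o @11)
Edit distance = 4.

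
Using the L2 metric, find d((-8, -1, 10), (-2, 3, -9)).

√(Σ(x_i - y_i)²) = √((-8 - (-2))² + (-1 - 3)² + (10 - (-9))²)
= √((-6)² + (-4)² + 19²) = √(36 + 16 + 361) = √413 ≈ 20.3224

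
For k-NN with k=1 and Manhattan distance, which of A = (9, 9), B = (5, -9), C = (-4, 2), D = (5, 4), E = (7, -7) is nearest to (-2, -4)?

Distances: d(A) = 24, d(B) = 12, d(C) = 8, d(D) = 15, d(E) = 12. Nearest: C = (-4, 2) with distance 8.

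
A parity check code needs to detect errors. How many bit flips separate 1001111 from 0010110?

Differing positions: 1, 3, 4, 7. Hamming distance = 4.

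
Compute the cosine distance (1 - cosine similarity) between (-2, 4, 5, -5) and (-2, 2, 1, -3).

With u = (-2, 4, 5, -5), v = (-2, 2, 1, -3):
u·v = (-2)·(-2) + 4·2 + 5·1 + (-5)·(-3) = 4 + 8 + 5 + 15 = 32.
|u| = √((-2)² + 4² + 5² + (-5)²) = √70, |v| = √((-2)² + 2² + 1² + (-3)²) = √18, so |u||v| = √(70·18) = √1260.
cos θ = (u·v)/(|u||v|) = 32/√1260 ≈ 0.9015
Cosine distance = 1 - cos θ ≈ 1 - 0.9015 = 0.0985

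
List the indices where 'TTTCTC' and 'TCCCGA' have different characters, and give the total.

Differing positions: 2, 3, 5, 6. Hamming distance = 4.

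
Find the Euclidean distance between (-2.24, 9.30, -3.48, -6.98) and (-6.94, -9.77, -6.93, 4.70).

√(Σ(x_i - y_i)²) = √((-2.24 - (-6.94))² + (9.3 - (-9.77))² + (-3.48 - (-6.93))² + (-6.98 - 4.7)²)
= √(4.7² + 19.07² + 3.45² + (-11.68)²) = √(22.09 + 363.6649 + 11.9025 + 136.4224) = √534.0798 ≈ 23.1102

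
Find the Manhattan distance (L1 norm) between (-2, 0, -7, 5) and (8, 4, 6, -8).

Σ|x_i - y_i| = |-2 - 8| + |0 - 4| + |-7 - 6| + |5 - (-8)| = 10 + 4 + 13 + 13 = 40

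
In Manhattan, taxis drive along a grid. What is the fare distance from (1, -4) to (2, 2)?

Σ|x_i - y_i| = |1 - 2| + |-4 - 2| = 1 + 6 = 7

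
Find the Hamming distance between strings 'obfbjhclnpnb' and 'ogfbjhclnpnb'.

Differing positions: 2. Hamming distance = 1.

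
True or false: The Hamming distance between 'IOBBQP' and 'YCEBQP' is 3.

Differing positions: 1, 2, 3. Hamming distance = 3, so the claim is true.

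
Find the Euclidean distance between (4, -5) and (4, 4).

√(Σ(x_i - y_i)²) = √((4 - 4)² + (-5 - 4)²)
= √(0² + (-9)²) = √(0 + 81) = √81 = 9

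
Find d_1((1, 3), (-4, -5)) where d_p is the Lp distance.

Σ|x_i - y_i| = |1 - (-4)| + |3 - (-5)| = 5 + 8 = 13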